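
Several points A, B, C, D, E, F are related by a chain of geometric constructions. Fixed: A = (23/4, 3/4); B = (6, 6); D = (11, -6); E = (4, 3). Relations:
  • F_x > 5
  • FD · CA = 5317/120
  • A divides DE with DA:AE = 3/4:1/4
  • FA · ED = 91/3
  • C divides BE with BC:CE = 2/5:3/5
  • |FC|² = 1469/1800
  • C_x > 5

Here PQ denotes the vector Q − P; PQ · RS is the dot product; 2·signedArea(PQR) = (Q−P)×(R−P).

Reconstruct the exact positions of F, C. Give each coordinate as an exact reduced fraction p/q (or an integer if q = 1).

C = (26/5, 24/5)
F = (71/12, 17/4)

1. C_x = 26/5  [C divides BE with BC:CE = 2/5:3/5]
2. C_y = 24/5  [C divides BE with BC:CE = 2/5:3/5]
   → C = (26/5, 24/5)
3. F_x = 71/12  [FA · ED = 91/3 ∩ FD · CA = 5317/120]
4. F_y = 17/4  [FA · ED = 91/3 ∩ FD · CA = 5317/120]
   → F = (71/12, 17/4)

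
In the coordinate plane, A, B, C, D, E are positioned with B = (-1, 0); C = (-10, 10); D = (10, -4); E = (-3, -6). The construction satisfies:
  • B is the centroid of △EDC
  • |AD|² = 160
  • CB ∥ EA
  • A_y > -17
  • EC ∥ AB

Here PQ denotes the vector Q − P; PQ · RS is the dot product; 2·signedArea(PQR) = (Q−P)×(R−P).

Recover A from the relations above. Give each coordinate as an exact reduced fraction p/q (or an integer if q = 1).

1. A_x = 6  [EC ∥ AB ∩ CB ∥ EA]
2. A_y = -16  [EC ∥ AB ∩ CB ∥ EA]
   → A = (6, -16)

A = (6, -16)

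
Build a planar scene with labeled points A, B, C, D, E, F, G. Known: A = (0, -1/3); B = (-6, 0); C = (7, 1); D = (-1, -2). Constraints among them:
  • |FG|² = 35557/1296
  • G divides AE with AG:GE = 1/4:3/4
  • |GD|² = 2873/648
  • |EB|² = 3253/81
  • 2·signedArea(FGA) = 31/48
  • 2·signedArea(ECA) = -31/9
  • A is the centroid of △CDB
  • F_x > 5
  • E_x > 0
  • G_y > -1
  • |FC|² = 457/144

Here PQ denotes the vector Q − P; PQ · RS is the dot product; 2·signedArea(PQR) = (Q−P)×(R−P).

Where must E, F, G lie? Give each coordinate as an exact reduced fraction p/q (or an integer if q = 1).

1. E_x = 1/3  [line 4/3·x + -7·y + 10/9 = 0 ∩ |EB|² = 3253/81]
2. E_y = 2/9  [line 4/3·x + -7·y + 10/9 = 0 ∩ |EB|² = 3253/81]
   → E = (1/3, 2/9)
3. G_x = 1/12  [G divides AE with AG:GE = 1/4:3/4]
4. G_y = -7/36  [G divides AE with AG:GE = 1/4:3/4]
   → G = (1/12, -7/36)
5. F_x = 21/4  [line 5/36·x + -1/12·y + -97/144 = 0 ∩ |FG|² = 35557/1296]
6. F_y = 2/3  [line 5/36·x + -1/12·y + -97/144 = 0 ∩ |FG|² = 35557/1296]
   → F = (21/4, 2/3)

E = (1/3, 2/9)
F = (21/4, 2/3)
G = (1/12, -7/36)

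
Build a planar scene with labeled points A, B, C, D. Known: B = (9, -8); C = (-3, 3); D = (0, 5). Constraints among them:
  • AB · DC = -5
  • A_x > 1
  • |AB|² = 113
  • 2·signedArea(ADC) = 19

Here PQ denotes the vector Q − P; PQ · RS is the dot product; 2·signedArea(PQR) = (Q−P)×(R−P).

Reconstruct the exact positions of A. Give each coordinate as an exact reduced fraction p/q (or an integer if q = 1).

1. A_x = 2  [AB · DC = -5 ∩ 2·signedArea(ADC) = 19]
2. A_y = 0  [AB · DC = -5 ∩ 2·signedArea(ADC) = 19]
   → A = (2, 0)

A = (2, 0)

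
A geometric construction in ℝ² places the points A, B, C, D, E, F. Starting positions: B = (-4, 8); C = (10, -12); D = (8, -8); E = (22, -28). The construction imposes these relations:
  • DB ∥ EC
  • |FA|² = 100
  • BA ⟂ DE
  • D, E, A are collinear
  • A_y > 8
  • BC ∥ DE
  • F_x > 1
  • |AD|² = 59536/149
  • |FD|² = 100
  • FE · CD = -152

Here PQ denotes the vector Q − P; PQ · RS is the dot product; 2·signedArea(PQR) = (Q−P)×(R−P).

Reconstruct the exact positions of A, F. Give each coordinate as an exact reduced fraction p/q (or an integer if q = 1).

A = (-516/149, 1248/149)
F = (2, 0)

1. A_x = -516/149  [D, E, A are collinear ∩ BA ⟂ DE]
2. A_y = 1248/149  [D, E, A are collinear ∩ BA ⟂ DE]
   → A = (-516/149, 1248/149)
3. F_x = 2  [line 2·x + -4·y + -4 = 0 ∩ |FA|² = 100]
4. F_y = 0  [line 2·x + -4·y + -4 = 0 ∩ |FA|² = 100]
   → F = (2, 0)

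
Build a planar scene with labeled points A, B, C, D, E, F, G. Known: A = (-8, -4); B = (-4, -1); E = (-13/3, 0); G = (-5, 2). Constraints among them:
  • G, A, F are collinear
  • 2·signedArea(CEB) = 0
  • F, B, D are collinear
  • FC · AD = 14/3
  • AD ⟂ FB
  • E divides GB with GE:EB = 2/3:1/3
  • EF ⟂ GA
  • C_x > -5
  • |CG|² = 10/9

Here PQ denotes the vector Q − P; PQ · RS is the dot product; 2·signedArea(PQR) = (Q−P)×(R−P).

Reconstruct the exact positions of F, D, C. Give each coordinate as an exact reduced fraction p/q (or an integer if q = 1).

1. F_x = -17/3  [G, A, F are collinear ∩ EF ⟂ GA]
2. F_y = 2/3  [G, A, F are collinear ∩ EF ⟂ GA]
   → F = (-17/3, 2/3)
3. D_x = -9/2  [F, B, D are collinear ∩ AD ⟂ FB]
4. D_y = -1/2  [F, B, D are collinear ∩ AD ⟂ FB]
   → D = (-9/2, -1/2)
5. C_x = -14/3  [2·signedArea(CEB) = 0 ∩ FC · AD = 14/3]
6. C_y = 1  [2·signedArea(CEB) = 0 ∩ FC · AD = 14/3]
   → C = (-14/3, 1)

C = (-14/3, 1)
D = (-9/2, -1/2)
F = (-17/3, 2/3)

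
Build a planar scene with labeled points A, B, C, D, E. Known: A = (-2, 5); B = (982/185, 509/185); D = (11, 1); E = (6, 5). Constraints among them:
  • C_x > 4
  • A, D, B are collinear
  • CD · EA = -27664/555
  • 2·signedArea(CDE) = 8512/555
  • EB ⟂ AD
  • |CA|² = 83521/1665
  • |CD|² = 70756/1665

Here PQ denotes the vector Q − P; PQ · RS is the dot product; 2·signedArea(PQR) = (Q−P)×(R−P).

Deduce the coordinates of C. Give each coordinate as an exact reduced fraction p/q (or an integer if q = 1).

C = (2647/555, 1619/555)

1. C_x = 2647/555  [2·signedArea(CDE) = 8512/555 ∩ CD · EA = -27664/555]
2. C_y = 1619/555  [2·signedArea(CDE) = 8512/555 ∩ CD · EA = -27664/555]
   → C = (2647/555, 1619/555)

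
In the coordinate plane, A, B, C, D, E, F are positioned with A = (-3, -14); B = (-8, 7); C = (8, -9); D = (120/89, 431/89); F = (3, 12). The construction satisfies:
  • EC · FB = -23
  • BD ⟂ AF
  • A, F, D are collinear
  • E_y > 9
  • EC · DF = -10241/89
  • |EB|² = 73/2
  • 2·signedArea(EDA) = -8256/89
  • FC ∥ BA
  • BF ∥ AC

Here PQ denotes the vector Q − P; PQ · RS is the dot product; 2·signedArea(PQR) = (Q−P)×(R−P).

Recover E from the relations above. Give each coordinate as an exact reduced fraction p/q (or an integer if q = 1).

1. E_x = -5/2  [EC · DF = -10241/89 ∩ EC · FB = -23]
2. E_y = 19/2  [EC · DF = -10241/89 ∩ EC · FB = -23]
   → E = (-5/2, 19/2)

E = (-5/2, 19/2)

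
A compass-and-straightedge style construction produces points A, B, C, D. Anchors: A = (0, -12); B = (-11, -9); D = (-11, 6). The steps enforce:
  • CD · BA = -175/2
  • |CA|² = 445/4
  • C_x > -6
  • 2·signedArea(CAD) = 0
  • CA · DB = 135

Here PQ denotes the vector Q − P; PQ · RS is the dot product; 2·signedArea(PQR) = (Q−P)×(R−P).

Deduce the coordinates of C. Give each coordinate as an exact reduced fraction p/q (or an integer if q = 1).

1. C_x = -11/2  [2·signedArea(CAD) = 0 ∩ CA · DB = 135]
2. C_y = -3  [2·signedArea(CAD) = 0 ∩ CA · DB = 135]
   → C = (-11/2, -3)

C = (-11/2, -3)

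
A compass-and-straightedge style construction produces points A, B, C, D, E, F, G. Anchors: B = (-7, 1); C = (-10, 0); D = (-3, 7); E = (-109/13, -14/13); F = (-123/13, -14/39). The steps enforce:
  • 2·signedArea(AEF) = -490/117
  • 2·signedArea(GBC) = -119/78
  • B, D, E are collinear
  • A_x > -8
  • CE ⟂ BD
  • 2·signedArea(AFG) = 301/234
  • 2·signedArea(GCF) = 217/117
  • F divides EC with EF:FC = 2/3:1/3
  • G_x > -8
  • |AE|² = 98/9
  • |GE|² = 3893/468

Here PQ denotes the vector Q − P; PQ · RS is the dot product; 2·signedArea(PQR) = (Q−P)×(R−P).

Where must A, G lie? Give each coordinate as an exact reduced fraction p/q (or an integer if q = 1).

1. G_x = -551/78  [2·signedArea(GBC) = -119/78 ∩ 2·signedArea(GCF) = 217/117]
2. G_y = 58/39  [2·signedArea(GBC) = -119/78 ∩ 2·signedArea(GCF) = 217/117]
   → G = (-551/78, 58/39)
3. A_x = -278/39  [2·signedArea(AFG) = 301/234 ∩ 2·signedArea(AEF) = -490/117]
4. A_y = 77/39  [2·signedArea(AFG) = 301/234 ∩ 2·signedArea(AEF) = -490/117]
   → A = (-278/39, 77/39)

A = (-278/39, 77/39)
G = (-551/78, 58/39)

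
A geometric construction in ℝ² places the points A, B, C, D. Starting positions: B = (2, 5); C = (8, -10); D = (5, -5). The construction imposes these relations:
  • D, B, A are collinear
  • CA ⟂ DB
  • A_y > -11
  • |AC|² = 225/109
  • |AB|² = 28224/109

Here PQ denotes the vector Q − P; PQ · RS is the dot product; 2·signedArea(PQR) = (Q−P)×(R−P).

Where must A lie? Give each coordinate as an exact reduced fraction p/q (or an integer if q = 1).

A = (722/109, -1135/109)

1. A_x = 722/109  [D, B, A are collinear ∩ CA ⟂ DB]
2. A_y = -1135/109  [D, B, A are collinear ∩ CA ⟂ DB]
   → A = (722/109, -1135/109)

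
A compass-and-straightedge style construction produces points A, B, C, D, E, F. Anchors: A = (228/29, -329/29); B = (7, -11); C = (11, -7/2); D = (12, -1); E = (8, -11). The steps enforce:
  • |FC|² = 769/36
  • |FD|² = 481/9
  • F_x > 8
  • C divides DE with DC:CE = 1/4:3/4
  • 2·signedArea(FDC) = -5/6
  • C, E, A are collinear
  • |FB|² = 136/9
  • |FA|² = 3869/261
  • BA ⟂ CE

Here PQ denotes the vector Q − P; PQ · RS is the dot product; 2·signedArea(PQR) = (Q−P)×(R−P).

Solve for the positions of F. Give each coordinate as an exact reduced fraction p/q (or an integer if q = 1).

1. F_x = 9  [line 5/2·x + -1·y + -181/6 = 0 ∩ |FB|² = 136/9]
2. F_y = -23/3  [line 5/2·x + -1·y + -181/6 = 0 ∩ |FB|² = 136/9]
   → F = (9, -23/3)

F = (9, -23/3)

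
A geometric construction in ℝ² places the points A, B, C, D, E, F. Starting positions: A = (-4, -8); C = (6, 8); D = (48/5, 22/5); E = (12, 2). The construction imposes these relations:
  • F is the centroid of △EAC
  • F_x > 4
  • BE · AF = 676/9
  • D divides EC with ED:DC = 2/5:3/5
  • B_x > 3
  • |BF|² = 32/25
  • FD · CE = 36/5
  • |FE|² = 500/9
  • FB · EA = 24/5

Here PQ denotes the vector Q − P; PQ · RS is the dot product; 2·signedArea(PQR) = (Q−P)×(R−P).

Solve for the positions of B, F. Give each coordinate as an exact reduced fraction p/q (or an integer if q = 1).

B = (58/15, 22/15)
F = (14/3, 2/3)

1. F_x = 14/3  [F is the centroid of △EAC]
2. F_y = 2/3  [F is the centroid of △EAC]
   → F = (14/3, 2/3)
3. B_x = 58/15  [BE · AF = 676/9 ∩ FB · EA = 24/5]
4. B_y = 22/15  [BE · AF = 676/9 ∩ FB · EA = 24/5]
   → B = (58/15, 22/15)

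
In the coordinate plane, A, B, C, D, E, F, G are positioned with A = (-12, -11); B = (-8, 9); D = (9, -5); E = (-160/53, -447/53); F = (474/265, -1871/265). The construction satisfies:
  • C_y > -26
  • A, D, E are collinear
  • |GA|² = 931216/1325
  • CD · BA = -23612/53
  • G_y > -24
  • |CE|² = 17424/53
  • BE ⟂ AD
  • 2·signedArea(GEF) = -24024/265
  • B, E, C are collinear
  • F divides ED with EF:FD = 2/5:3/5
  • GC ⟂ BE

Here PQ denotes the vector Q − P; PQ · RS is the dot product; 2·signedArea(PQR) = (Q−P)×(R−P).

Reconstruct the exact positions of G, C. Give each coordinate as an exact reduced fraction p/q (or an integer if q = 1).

C = (104/53, -1371/53)
G = (3068/265, -6127/265)

1. G_x = 3068/265  [line -364/265·x + 1274/265·y + 6734/53 = 0 ∩ |GA|² = 931216/1325]
2. G_y = -6127/265  [line -364/265·x + 1274/265·y + 6734/53 = 0 ∩ |GA|² = 931216/1325]
   → G = (3068/265, -6127/265)
3. C_x = 104/53  [B, E, C are collinear ∩ GC ⟂ BE]
4. C_y = -1371/53  [B, E, C are collinear ∩ GC ⟂ BE]
   → C = (104/53, -1371/53)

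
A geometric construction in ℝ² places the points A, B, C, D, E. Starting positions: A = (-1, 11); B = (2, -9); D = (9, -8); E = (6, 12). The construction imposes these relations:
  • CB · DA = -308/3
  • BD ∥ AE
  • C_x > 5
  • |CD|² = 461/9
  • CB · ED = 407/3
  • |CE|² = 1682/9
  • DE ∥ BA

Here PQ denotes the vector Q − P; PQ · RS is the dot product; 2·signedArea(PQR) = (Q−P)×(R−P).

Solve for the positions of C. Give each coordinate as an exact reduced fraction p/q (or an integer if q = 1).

C = (17/3, -5/3)

1. C_x = 17/3  [CB · ED = 407/3 ∩ CB · DA = -308/3]
2. C_y = -5/3  [CB · ED = 407/3 ∩ CB · DA = -308/3]
   → C = (17/3, -5/3)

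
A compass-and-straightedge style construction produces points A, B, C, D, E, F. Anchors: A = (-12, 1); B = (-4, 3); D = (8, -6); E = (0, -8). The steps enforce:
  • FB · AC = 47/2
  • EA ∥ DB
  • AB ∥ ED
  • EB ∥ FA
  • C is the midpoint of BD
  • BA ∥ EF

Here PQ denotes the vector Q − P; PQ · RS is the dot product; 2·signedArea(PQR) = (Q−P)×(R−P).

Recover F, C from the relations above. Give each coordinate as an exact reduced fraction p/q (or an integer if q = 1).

1. F_x = -8  [EB ∥ FA ∩ BA ∥ EF]
2. F_y = -10  [EB ∥ FA ∩ BA ∥ EF]
   → F = (-8, -10)
3. C_x = 2  [C is the midpoint of BD]
4. C_y = -3/2  [C is the midpoint of BD]
   → C = (2, -3/2)

C = (2, -3/2)
F = (-8, -10)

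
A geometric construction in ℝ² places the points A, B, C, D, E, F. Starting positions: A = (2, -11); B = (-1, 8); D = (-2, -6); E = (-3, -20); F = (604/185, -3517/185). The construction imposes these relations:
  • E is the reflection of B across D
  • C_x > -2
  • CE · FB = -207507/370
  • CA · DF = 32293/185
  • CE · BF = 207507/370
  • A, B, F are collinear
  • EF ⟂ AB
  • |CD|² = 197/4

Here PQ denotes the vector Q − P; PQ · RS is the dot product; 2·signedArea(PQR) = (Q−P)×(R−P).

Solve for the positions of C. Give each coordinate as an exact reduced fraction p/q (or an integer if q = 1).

C = (-3/2, 1)

1. C_x = -3/2  [CE · FB = -207507/370 ∩ CA · DF = 32293/185]
2. C_y = 1  [CE · FB = -207507/370 ∩ CA · DF = 32293/185]
   → C = (-3/2, 1)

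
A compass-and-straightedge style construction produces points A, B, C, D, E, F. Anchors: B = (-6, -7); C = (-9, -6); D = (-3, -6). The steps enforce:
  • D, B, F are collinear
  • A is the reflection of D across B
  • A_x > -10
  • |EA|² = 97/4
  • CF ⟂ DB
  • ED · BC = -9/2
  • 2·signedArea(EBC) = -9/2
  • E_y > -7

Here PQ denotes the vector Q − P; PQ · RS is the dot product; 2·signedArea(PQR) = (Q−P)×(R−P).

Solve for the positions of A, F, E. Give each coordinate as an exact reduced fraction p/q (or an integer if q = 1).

1. A_x = -9  [A is the reflection of D across B]
2. A_y = -8  [A is the reflection of D across B]
   → A = (-9, -8)
3. F_x = -42/5  [D, B, F are collinear ∩ CF ⟂ DB]
4. F_y = -39/5  [D, B, F are collinear ∩ CF ⟂ DB]
   → F = (-42/5, -39/5)
5. E_x = -9/2  [ED · BC = -9/2 ∩ 2·signedArea(EBC) = -9/2]
6. E_y = -6  [ED · BC = -9/2 ∩ 2·signedArea(EBC) = -9/2]
   → E = (-9/2, -6)

A = (-9, -8)
E = (-9/2, -6)
F = (-42/5, -39/5)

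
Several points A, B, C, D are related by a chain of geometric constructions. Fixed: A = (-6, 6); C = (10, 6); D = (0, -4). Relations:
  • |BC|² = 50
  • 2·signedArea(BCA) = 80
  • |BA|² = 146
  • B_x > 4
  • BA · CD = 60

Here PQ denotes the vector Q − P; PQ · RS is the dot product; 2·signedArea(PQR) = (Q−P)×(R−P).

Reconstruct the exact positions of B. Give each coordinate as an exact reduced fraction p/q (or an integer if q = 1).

1. B_x = 5  [2·signedArea(BCA) = 80 ∩ BA · CD = 60]
2. B_y = 1  [2·signedArea(BCA) = 80 ∩ BA · CD = 60]
   → B = (5, 1)

B = (5, 1)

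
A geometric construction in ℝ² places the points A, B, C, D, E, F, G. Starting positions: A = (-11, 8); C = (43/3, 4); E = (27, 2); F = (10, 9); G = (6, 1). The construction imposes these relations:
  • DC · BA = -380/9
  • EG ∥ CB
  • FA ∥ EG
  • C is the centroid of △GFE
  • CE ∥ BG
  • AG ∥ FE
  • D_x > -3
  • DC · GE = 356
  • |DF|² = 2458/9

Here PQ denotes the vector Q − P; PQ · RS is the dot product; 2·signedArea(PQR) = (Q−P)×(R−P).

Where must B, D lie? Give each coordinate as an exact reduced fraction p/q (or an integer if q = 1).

1. B_x = -20/3  [CE ∥ BG ∩ EG ∥ CB]
2. B_y = 3  [CE ∥ BG ∩ EG ∥ CB]
   → B = (-20/3, 3)
3. D_x = -7/3  [DC · BA = -380/9 ∩ DC · GE = 356]
4. D_y = -2  [DC · BA = -380/9 ∩ DC · GE = 356]
   → D = (-7/3, -2)

B = (-20/3, 3)
D = (-7/3, -2)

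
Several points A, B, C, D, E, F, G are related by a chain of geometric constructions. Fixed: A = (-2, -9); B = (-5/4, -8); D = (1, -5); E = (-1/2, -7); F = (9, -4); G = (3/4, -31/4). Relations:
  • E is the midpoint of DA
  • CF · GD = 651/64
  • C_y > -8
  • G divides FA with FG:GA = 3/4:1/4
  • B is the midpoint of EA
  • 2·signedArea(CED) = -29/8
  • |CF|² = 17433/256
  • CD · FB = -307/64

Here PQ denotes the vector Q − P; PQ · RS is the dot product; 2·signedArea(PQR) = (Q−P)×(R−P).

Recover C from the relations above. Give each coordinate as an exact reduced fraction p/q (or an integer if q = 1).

C = (21/16, -7)

1. C_x = 21/16  [CF · GD = 651/64 ∩ 2·signedArea(CED) = -29/8]
2. C_y = -7  [CF · GD = 651/64 ∩ 2·signedArea(CED) = -29/8]
   → C = (21/16, -7)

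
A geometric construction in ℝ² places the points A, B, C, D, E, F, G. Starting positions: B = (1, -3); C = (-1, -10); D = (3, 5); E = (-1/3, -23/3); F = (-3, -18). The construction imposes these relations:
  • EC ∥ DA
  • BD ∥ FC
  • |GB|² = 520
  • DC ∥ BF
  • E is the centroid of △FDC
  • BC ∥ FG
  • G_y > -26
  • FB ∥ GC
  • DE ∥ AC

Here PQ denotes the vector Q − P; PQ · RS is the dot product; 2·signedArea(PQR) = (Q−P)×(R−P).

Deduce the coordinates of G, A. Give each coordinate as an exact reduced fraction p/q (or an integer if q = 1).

A = (7/3, 8/3)
G = (-5, -25)

1. G_x = -5  [FB ∥ GC ∩ BC ∥ FG]
2. G_y = -25  [FB ∥ GC ∩ BC ∥ FG]
   → G = (-5, -25)
3. A_x = 7/3  [DE ∥ AC ∩ EC ∥ DA]
4. A_y = 8/3  [DE ∥ AC ∩ EC ∥ DA]
   → A = (7/3, 8/3)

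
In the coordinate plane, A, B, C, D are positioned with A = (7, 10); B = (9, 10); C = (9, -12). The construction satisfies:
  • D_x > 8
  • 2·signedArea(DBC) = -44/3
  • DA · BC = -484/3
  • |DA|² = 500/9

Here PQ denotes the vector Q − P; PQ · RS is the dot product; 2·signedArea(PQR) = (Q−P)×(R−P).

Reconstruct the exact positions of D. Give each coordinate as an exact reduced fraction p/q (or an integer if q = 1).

1. D_x = 25/3  [2·signedArea(DBC) = -44/3 ∩ DA · BC = -484/3]
2. D_y = 8/3  [2·signedArea(DBC) = -44/3 ∩ DA · BC = -484/3]
   → D = (25/3, 8/3)

D = (25/3, 8/3)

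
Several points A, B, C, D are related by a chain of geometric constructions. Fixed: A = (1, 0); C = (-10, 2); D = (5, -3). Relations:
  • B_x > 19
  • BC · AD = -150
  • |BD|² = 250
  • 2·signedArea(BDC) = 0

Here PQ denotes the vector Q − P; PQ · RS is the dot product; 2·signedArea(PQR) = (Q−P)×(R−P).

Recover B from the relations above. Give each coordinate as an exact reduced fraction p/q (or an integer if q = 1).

B = (20, -8)

1. B_x = 20  [2·signedArea(BDC) = 0 ∩ BC · AD = -150]
2. B_y = -8  [2·signedArea(BDC) = 0 ∩ BC · AD = -150]
   → B = (20, -8)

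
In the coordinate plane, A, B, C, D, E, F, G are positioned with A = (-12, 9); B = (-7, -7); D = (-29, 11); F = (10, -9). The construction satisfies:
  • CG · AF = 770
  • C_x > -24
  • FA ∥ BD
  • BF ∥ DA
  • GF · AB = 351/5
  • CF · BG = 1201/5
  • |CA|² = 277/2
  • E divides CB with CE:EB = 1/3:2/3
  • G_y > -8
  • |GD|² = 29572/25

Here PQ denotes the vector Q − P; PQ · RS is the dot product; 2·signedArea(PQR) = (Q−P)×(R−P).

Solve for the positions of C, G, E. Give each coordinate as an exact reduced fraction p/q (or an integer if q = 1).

C = (-47/2, 13/2)
E = (-18, 2)
G = (-1/5, -39/5)

1. G_x = -1/5  [line -5·x + 16·y + 619/5 = 0 ∩ |GD|² = 29572/25]
2. G_y = -39/5  [line -5·x + 16·y + 619/5 = 0 ∩ |GD|² = 29572/25]
   → G = (-1/5, -39/5)
3. C_x = -47/2  [CG · AF = 770 ∩ CF · BG = 1201/5]
4. C_y = 13/2  [CG · AF = 770 ∩ CF · BG = 1201/5]
   → C = (-47/2, 13/2)
5. E_x = -18  [E divides CB with CE:EB = 1/3:2/3]
6. E_y = 2  [E divides CB with CE:EB = 1/3:2/3]
   → E = (-18, 2)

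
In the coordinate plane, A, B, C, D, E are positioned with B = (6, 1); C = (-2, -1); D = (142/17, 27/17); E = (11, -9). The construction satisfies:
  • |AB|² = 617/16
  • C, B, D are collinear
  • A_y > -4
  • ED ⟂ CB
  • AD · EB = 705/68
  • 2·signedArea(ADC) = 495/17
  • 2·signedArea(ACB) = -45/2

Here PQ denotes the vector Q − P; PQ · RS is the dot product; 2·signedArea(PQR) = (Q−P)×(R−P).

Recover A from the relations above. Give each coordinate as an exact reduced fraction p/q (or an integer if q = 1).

A = (5/4, -3)

1. A_x = 5/4  [2·signedArea(ACB) = -45/2 ∩ AD · EB = 705/68]
2. A_y = -3  [2·signedArea(ACB) = -45/2 ∩ AD · EB = 705/68]
   → A = (5/4, -3)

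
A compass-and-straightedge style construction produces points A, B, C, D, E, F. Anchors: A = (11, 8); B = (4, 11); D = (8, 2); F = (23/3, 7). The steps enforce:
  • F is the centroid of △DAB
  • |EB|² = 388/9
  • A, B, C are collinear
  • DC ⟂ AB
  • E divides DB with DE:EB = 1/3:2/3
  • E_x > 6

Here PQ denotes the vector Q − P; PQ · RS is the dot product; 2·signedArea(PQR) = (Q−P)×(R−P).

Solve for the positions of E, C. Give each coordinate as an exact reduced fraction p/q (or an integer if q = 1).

C = (617/58, 473/58)
E = (20/3, 5)

1. E_x = 20/3  [E divides DB with DE:EB = 1/3:2/3]
2. E_y = 5  [E divides DB with DE:EB = 1/3:2/3]
   → E = (20/3, 5)
3. C_x = 617/58  [A, B, C are collinear ∩ DC ⟂ AB]
4. C_y = 473/58  [A, B, C are collinear ∩ DC ⟂ AB]
   → C = (617/58, 473/58)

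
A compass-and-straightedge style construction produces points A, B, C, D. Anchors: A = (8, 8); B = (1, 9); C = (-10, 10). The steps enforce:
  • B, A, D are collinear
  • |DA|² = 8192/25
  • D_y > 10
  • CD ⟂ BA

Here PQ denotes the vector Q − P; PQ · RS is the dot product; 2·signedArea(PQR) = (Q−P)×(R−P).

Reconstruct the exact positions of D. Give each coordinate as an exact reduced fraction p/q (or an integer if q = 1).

1. D_x = -248/25  [B, A, D are collinear ∩ CD ⟂ BA]
2. D_y = 264/25  [B, A, D are collinear ∩ CD ⟂ BA]
   → D = (-248/25, 264/25)

D = (-248/25, 264/25)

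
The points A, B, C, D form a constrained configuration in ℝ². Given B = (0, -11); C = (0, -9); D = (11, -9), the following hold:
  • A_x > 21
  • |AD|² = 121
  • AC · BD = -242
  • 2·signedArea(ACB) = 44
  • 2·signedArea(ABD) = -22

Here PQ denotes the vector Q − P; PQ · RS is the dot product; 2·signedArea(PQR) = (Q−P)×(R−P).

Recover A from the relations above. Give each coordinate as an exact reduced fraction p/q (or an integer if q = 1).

A = (22, -9)

1. A_x = 22  [2·signedArea(ACB) = 44 ∩ 2·signedArea(ABD) = -22]
2. A_y = -9  [2·signedArea(ACB) = 44 ∩ 2·signedArea(ABD) = -22]
   → A = (22, -9)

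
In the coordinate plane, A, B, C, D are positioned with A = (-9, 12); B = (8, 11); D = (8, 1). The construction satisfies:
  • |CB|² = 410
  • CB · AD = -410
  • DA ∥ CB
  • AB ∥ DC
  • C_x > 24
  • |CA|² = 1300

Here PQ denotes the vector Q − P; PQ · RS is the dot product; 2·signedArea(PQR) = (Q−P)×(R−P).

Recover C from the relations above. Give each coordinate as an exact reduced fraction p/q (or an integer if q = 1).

1. C_x = 25  [DA ∥ CB ∩ AB ∥ DC]
2. C_y = 0  [DA ∥ CB ∩ AB ∥ DC]
   → C = (25, 0)

C = (25, 0)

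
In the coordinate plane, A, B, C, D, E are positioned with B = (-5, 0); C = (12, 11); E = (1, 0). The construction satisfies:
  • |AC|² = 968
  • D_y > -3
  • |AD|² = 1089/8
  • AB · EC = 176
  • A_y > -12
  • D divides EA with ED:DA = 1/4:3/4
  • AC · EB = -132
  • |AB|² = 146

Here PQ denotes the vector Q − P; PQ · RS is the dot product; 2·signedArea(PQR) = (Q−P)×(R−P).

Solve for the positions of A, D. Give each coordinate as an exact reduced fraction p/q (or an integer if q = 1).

A = (-10, -11)
D = (-7/4, -11/4)

1. A_x = -10  [AC · EB = -132 ∩ AB · EC = 176]
2. A_y = -11  [AC · EB = -132 ∩ AB · EC = 176]
   → A = (-10, -11)
3. D_x = -7/4  [D divides EA with ED:DA = 1/4:3/4]
4. D_y = -11/4  [D divides EA with ED:DA = 1/4:3/4]
   → D = (-7/4, -11/4)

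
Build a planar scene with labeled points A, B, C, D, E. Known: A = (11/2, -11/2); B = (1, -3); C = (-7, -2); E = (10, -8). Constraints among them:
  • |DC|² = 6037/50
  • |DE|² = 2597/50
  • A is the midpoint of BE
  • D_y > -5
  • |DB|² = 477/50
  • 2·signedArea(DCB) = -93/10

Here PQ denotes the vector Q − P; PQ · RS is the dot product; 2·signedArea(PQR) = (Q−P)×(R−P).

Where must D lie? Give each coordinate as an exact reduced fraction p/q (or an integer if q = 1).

D = (37/10, -9/2)

1. D_x = 37/10  [line 1·x + 8·y + 323/10 = 0 ∩ |DE|² = 2597/50]
2. D_y = -9/2  [line 1·x + 8·y + 323/10 = 0 ∩ |DE|² = 2597/50]
   → D = (37/10, -9/2)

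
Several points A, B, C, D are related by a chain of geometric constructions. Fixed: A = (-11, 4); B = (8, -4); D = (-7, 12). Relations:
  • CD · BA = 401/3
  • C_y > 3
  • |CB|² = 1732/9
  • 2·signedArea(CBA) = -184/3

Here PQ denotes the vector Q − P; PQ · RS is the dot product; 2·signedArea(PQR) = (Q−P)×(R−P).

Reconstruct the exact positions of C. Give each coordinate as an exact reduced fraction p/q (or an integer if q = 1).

C = (-10/3, 4)

1. C_x = -10/3  [2·signedArea(CBA) = -184/3 ∩ CD · BA = 401/3]
2. C_y = 4  [2·signedArea(CBA) = -184/3 ∩ CD · BA = 401/3]
   → C = (-10/3, 4)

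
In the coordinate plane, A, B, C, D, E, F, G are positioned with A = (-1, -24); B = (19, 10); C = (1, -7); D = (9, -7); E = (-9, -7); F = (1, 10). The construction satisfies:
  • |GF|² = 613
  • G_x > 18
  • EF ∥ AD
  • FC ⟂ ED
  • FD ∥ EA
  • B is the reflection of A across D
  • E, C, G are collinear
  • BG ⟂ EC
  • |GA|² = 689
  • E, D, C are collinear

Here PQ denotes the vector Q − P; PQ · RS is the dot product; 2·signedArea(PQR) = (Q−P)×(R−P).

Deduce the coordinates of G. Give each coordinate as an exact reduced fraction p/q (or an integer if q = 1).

G = (19, -7)

1. G_x = 19  [E, C, G are collinear ∩ BG ⟂ EC]
2. G_y = -7  [E, C, G are collinear ∩ BG ⟂ EC]
   → G = (19, -7)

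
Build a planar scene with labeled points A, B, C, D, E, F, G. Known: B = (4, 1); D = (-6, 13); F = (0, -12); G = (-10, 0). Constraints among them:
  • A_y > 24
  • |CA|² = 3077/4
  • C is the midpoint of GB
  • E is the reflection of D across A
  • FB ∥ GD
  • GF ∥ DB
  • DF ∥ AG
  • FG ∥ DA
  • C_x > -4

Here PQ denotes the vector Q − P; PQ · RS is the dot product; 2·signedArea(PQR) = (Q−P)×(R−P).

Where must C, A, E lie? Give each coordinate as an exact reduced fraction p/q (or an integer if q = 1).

1. C_x = -3  [C is the midpoint of GB]
2. C_y = 1/2  [C is the midpoint of GB]
   → C = (-3, 1/2)
3. A_x = -16  [DF ∥ AG ∩ FG ∥ DA]
4. A_y = 25  [DF ∥ AG ∩ FG ∥ DA]
   → A = (-16, 25)
5. E_x = -26  [E is the reflection of D across A]
6. E_y = 37  [E is the reflection of D across A]
   → E = (-26, 37)

A = (-16, 25)
C = (-3, 1/2)
E = (-26, 37)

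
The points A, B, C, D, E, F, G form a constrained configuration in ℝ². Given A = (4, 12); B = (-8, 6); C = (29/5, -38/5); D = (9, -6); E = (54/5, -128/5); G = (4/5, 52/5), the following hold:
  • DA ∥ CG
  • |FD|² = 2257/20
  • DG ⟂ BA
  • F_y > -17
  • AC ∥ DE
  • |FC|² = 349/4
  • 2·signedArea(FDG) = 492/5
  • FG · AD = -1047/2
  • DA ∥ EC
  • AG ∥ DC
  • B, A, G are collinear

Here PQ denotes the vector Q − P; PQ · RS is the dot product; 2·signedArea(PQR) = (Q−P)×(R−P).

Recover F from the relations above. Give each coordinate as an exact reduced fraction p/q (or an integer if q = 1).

1. F_x = 83/10  [FG · AD = -1047/2 ∩ 2·signedArea(FDG) = 492/5]
2. F_y = -83/5  [FG · AD = -1047/2 ∩ 2·signedArea(FDG) = 492/5]
   → F = (83/10, -83/5)

F = (83/10, -83/5)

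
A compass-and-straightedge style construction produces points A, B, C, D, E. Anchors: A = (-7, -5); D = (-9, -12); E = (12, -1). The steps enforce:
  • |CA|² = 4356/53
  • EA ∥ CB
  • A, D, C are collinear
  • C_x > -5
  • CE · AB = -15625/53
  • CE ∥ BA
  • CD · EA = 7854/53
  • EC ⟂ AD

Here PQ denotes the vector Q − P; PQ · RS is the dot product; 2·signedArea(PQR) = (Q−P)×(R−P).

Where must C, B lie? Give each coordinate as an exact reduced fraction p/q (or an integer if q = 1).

1. C_x = -239/53  [A, D, C are collinear ∩ EC ⟂ AD]
2. C_y = 197/53  [A, D, C are collinear ∩ EC ⟂ AD]
   → C = (-239/53, 197/53)
3. B_x = -1246/53  [CE ∥ BA ∩ EA ∥ CB]
4. B_y = -15/53  [CE ∥ BA ∩ EA ∥ CB]
   → B = (-1246/53, -15/53)

B = (-1246/53, -15/53)
C = (-239/53, 197/53)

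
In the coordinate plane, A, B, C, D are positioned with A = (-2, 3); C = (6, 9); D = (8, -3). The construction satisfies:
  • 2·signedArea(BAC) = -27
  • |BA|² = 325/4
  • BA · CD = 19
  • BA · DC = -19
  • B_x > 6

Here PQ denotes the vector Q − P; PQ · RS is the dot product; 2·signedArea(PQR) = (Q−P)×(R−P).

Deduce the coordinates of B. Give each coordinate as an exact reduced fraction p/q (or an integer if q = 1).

1. B_x = 13/2  [BA · DC = -19 ∩ 2·signedArea(BAC) = -27]
2. B_y = 6  [BA · DC = -19 ∩ 2·signedArea(BAC) = -27]
   → B = (13/2, 6)

B = (13/2, 6)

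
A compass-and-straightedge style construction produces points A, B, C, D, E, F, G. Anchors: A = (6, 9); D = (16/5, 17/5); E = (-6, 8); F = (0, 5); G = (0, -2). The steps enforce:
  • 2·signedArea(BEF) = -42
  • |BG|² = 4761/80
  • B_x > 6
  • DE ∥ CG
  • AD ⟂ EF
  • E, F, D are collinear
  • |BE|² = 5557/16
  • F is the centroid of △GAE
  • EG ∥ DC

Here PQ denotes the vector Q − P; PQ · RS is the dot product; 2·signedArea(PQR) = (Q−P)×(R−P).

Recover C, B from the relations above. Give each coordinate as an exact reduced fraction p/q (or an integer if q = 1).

B = (69/10, -109/20)
C = (46/5, -33/5)

1. C_x = 46/5  [DE ∥ CG ∩ EG ∥ DC]
2. C_y = -33/5  [DE ∥ CG ∩ EG ∥ DC]
   → C = (46/5, -33/5)
3. B_x = 69/10  [line 3·x + 6·y + 12 = 0 ∩ |BE|² = 5557/16]
4. B_y = -109/20  [line 3·x + 6·y + 12 = 0 ∩ |BE|² = 5557/16]
   → B = (69/10, -109/20)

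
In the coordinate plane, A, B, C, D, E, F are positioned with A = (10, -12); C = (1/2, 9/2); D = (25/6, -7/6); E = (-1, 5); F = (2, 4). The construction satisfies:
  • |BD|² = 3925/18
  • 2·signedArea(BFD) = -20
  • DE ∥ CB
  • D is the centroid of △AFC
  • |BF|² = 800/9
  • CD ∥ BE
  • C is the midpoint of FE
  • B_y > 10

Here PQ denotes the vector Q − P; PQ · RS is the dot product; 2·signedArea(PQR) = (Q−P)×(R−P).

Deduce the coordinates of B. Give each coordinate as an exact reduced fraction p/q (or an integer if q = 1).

1. B_x = -14/3  [CD ∥ BE ∩ DE ∥ CB]
2. B_y = 32/3  [CD ∥ BE ∩ DE ∥ CB]
   → B = (-14/3, 32/3)

B = (-14/3, 32/3)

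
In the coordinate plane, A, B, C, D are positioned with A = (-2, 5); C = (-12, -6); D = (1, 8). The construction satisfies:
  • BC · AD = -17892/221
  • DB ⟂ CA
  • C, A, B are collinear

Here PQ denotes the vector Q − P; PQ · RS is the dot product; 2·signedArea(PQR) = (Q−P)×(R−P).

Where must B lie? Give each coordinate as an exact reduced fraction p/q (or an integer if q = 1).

1. B_x = 188/221  [C, A, B are collinear ∩ DB ⟂ CA]
2. B_y = 1798/221  [C, A, B are collinear ∩ DB ⟂ CA]
   → B = (188/221, 1798/221)

B = (188/221, 1798/221)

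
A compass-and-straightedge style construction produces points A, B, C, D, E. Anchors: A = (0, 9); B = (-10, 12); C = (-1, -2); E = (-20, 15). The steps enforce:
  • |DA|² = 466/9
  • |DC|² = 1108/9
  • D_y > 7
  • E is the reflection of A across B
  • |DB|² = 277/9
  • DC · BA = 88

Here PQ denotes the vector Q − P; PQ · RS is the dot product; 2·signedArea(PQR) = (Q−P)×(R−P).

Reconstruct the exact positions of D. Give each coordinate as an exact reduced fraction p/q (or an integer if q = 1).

D = (-7, 22/3)

1. D_x = -7  [line -10·x + 3·y + -92 = 0 ∩ |DC|² = 1108/9]
2. D_y = 22/3  [line -10·x + 3·y + -92 = 0 ∩ |DC|² = 1108/9]
   → D = (-7, 22/3)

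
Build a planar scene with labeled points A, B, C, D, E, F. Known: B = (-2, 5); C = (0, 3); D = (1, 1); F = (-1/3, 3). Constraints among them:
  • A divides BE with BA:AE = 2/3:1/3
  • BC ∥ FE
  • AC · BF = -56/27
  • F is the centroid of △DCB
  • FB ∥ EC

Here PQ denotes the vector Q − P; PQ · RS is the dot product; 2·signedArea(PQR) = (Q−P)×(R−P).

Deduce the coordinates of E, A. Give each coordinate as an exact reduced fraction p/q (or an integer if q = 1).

A = (4/9, 7/3)
E = (5/3, 1)

1. E_x = 5/3  [FB ∥ EC ∩ BC ∥ FE]
2. E_y = 1  [FB ∥ EC ∩ BC ∥ FE]
   → E = (5/3, 1)
3. A_x = 4/9  [A divides BE with BA:AE = 2/3:1/3]
4. A_y = 7/3  [A divides BE with BA:AE = 2/3:1/3]
   → A = (4/9, 7/3)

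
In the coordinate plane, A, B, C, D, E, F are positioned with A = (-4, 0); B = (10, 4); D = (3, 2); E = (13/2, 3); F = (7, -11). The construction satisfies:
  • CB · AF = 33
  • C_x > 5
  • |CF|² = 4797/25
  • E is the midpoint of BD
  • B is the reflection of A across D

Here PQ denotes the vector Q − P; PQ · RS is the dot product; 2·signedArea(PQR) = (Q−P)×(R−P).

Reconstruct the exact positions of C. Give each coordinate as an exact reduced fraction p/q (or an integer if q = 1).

1. C_x = 29/5  [line -11·x + 11·y + 33 = 0 ∩ |CF|² = 4797/25]
2. C_y = 14/5  [line -11·x + 11·y + 33 = 0 ∩ |CF|² = 4797/25]
   → C = (29/5, 14/5)

C = (29/5, 14/5)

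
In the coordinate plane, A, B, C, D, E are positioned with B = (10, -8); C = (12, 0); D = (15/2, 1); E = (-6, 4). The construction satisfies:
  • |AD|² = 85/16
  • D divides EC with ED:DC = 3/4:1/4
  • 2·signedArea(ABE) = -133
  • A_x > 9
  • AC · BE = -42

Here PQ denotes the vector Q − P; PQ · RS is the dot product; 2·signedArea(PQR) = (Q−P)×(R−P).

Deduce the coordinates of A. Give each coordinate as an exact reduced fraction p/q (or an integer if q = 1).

1. A_x = 39/4  [AC · BE = -42 ∩ 2·signedArea(ABE) = -133]
2. A_y = 1/2  [AC · BE = -42 ∩ 2·signedArea(ABE) = -133]
   → A = (39/4, 1/2)

A = (39/4, 1/2)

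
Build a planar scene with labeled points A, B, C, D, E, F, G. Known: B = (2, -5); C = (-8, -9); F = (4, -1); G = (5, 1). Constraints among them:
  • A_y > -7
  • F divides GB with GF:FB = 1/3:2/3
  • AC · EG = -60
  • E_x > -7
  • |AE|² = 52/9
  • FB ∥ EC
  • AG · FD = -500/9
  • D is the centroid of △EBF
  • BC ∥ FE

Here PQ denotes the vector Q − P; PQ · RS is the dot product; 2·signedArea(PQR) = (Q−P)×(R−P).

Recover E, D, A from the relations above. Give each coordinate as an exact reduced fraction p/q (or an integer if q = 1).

1. E_x = -6  [FB ∥ EC ∩ BC ∥ FE]
2. E_y = -5  [FB ∥ EC ∩ BC ∥ FE]
   → E = (-6, -5)
3. D_x = 0  [D is the centroid of △EBF]
4. D_y = -11/3  [D is the centroid of △EBF]
   → D = (0, -11/3)
5. A_x = -4  [AC · EG = -60 ∩ AG · FD = -500/9]
6. A_y = -19/3  [AC · EG = -60 ∩ AG · FD = -500/9]
   → A = (-4, -19/3)

A = (-4, -19/3)
D = (0, -11/3)
E = (-6, -5)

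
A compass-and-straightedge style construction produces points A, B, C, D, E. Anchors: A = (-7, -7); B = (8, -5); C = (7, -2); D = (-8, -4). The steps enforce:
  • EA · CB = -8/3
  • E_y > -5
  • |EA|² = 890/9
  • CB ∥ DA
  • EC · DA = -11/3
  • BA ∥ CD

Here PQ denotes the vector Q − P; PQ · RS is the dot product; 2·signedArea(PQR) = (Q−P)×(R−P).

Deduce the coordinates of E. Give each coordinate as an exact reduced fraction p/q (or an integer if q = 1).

E = (8/3, -14/3)

1. E_x = 8/3  [line -1·x + 3·y + 50/3 = 0 ∩ |EA|² = 890/9]
2. E_y = -14/3  [line -1·x + 3·y + 50/3 = 0 ∩ |EA|² = 890/9]
   → E = (8/3, -14/3)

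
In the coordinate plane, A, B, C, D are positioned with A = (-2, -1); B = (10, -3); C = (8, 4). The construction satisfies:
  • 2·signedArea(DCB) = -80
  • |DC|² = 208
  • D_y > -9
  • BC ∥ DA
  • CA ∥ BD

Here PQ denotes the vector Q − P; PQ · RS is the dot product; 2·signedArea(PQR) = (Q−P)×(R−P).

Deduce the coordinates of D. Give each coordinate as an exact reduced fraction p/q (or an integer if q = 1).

D = (0, -8)

1. D_x = 0  [BC ∥ DA ∩ CA ∥ BD]
2. D_y = -8  [BC ∥ DA ∩ CA ∥ BD]
   → D = (0, -8)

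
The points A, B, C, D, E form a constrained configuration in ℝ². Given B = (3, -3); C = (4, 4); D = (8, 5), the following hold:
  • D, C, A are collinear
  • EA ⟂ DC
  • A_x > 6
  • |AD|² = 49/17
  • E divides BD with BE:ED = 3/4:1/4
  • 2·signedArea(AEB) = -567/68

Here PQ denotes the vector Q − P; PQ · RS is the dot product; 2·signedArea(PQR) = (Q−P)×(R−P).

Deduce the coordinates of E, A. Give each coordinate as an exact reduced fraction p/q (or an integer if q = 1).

A = (108/17, 78/17)
E = (27/4, 3)

1. E_x = 27/4  [E divides BD with BE:ED = 3/4:1/4]
2. E_y = 3  [E divides BD with BE:ED = 3/4:1/4]
   → E = (27/4, 3)
3. A_x = 108/17  [D, C, A are collinear ∩ EA ⟂ DC]
4. A_y = 78/17  [D, C, A are collinear ∩ EA ⟂ DC]
   → A = (108/17, 78/17)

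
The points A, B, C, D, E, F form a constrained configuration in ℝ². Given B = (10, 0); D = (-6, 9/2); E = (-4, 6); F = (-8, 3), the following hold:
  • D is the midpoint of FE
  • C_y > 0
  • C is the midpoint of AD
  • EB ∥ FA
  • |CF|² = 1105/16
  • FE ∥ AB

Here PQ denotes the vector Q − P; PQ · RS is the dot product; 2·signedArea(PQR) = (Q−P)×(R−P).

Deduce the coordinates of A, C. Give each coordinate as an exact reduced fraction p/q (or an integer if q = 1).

A = (6, -3)
C = (0, 3/4)

1. A_x = 6  [FE ∥ AB ∩ EB ∥ FA]
2. A_y = -3  [FE ∥ AB ∩ EB ∥ FA]
   → A = (6, -3)
3. C_x = 0  [C is the midpoint of AD]
4. C_y = 3/4  [C is the midpoint of AD]
   → C = (0, 3/4)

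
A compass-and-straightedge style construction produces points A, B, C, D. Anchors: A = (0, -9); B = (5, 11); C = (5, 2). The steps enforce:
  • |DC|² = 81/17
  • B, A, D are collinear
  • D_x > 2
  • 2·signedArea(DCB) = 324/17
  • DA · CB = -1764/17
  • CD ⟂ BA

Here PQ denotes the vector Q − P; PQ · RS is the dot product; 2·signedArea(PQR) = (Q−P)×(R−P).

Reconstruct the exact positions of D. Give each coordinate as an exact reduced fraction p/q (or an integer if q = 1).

D = (49/17, 43/17)

1. D_x = 49/17  [B, A, D are collinear ∩ CD ⟂ BA]
2. D_y = 43/17  [B, A, D are collinear ∩ CD ⟂ BA]
   → D = (49/17, 43/17)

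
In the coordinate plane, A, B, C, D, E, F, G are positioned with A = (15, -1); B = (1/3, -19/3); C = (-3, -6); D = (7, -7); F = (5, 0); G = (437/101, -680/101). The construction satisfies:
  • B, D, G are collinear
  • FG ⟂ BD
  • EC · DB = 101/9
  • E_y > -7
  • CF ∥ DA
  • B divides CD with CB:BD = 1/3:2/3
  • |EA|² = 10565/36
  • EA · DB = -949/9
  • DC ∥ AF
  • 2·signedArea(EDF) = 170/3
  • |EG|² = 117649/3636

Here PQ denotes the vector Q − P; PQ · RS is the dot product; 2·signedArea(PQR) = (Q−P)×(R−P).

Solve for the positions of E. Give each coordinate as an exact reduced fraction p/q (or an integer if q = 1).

1. E_x = -4/3  [EC · DB = 101/9 ∩ 2·signedArea(EDF) = 170/3]
2. E_y = -37/6  [EC · DB = 101/9 ∩ 2·signedArea(EDF) = 170/3]
   → E = (-4/3, -37/6)

E = (-4/3, -37/6)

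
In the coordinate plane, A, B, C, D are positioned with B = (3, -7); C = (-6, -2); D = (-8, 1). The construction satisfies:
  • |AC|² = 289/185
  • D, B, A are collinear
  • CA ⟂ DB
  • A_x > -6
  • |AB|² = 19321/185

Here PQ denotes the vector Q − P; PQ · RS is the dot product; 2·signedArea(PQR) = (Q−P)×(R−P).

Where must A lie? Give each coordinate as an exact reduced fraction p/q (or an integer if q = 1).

A = (-974/185, -183/185)

1. A_x = -974/185  [D, B, A are collinear ∩ CA ⟂ DB]
2. A_y = -183/185  [D, B, A are collinear ∩ CA ⟂ DB]
   → A = (-974/185, -183/185)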